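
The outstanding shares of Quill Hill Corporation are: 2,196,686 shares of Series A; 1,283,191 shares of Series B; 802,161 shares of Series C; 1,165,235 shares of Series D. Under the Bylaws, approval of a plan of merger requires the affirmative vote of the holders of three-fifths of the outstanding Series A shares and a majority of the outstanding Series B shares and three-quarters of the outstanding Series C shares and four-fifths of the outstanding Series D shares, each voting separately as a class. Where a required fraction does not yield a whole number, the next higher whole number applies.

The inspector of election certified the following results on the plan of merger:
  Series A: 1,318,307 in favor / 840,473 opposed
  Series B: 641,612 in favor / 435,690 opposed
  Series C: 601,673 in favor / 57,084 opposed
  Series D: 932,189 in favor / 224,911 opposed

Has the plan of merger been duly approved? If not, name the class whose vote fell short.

Approved — every class gave the required vote.

Series A: 3/5 of 2196686 = 1318011.60, rounded up to 1318012; 1,318,012 required, 1,318,307 in favor — approved.
Series B: a majority of 1283191 is 641596; 641,596 required, 641,612 in favor — approved.
Series C: 3/4 of 802161 = 601620.75, rounded up to 601621; 601,621 required, 601,673 in favor — approved.
Series D: 4/5 of 1165235 = 932188; 932,188 required, 932,189 in favor — approved.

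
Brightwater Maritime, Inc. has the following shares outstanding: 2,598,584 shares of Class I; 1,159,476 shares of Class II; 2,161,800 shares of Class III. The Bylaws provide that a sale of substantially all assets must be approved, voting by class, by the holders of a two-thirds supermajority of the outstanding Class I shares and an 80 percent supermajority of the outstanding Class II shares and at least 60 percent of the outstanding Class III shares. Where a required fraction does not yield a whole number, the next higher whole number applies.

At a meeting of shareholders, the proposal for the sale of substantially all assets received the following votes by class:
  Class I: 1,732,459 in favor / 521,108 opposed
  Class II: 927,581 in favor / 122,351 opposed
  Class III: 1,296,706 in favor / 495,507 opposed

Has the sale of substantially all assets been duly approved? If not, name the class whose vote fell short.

Not approved — the Class III shares did not give the required vote.

Class I: 2/3 of 2598584 = 1732389.33, rounded up to 1732390; 1,732,390 required, 1,732,459 in favor — approved.
Class II: 4/5 of 1159476 = 927580.80, rounded up to 927581; 927,581 required, 927,581 in favor — approved.
Class III: 3/5 of 2161800 = 1297080; 1,297,080 required, 1,296,706 in favor — not approved.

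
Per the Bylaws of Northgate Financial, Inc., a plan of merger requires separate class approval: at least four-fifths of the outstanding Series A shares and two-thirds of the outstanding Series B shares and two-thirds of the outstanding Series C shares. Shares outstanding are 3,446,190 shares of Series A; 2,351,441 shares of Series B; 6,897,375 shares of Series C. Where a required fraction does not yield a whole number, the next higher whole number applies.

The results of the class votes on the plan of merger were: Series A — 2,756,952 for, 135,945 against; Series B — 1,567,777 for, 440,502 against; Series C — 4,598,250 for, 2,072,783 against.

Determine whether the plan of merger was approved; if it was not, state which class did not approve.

Series A: 4/5 of 3446190 = 2756952; 2,756,952 required, 2,756,952 in favor — approved.
Series B: 2/3 of 2351441 = 1567627.33, rounded up to 1567628; 1,567,628 required, 1,567,777 in favor — approved.
Series C: 2/3 of 6897375 = 4598250; 4,598,250 required, 4,598,250 in favor — approved.

Approved — every class gave the required vote.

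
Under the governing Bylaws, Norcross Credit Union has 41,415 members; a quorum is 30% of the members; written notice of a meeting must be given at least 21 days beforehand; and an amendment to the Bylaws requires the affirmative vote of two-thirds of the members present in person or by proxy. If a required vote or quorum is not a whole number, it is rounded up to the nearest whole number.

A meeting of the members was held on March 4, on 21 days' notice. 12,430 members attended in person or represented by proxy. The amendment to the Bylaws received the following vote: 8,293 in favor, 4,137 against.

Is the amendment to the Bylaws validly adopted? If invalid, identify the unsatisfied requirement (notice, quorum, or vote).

Notice: 21 days given; 21 required. Satisfied.
Quorum: 30% of 41,415 = 12,424.50, rounded up to 12,425; 12,430 present. Satisfied.
Vote: requires two-thirds of those present (12,430); 2/3 of 12430 = 8286.67, rounded up to 8287, so 8,287 needed; 8,293 in favor. Satisfied.

Valid — all requirements satisfied.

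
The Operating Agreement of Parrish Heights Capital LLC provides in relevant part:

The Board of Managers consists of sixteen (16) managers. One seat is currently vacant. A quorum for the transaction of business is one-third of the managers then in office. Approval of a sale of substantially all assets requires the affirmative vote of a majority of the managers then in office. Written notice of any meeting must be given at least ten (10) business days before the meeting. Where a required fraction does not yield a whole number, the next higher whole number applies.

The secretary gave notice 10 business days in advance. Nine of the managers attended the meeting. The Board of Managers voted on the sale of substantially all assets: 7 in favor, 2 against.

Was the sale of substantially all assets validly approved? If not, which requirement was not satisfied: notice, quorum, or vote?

Notice: 10 business days given; 10 required (10 ≥ 10). Satisfied.
Quorum: 9 present; quorum is 5. Satisfied.
Vote: the sale of substantially all assets requires a majority of the managers then in office (15). A majority of 15 is 8, so 8 affirmative votes are needed; 7 voted in favor. Not satisfied.

Invalid — vote requirement not satisfied.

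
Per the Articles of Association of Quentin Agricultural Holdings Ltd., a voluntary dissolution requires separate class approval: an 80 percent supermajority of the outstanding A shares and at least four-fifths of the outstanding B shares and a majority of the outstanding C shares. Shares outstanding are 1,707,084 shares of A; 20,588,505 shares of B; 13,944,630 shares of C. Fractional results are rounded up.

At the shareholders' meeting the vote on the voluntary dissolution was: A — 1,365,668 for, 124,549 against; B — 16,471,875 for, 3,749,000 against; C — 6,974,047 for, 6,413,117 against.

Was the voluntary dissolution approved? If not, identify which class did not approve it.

A: 4/5 of 1707084 = 1365667.20, rounded up to 1365668; 1,365,668 required, 1,365,668 in favor — approved.
B: 4/5 of 20588505 = 16470804; 16,470,804 required, 16,471,875 in favor — approved.
C: a majority of 13944630 is 6972316; 6,972,316 required, 6,974,047 in favor — approved.

Approved — every class gave the required vote.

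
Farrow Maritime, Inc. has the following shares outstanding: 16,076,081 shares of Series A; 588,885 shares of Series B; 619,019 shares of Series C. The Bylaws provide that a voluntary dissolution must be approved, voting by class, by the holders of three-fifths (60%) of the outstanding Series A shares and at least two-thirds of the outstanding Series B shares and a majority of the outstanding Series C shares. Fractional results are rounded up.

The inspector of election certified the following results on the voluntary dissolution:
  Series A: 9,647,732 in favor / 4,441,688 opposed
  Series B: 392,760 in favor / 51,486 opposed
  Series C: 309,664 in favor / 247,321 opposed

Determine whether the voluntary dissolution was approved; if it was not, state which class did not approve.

Series A: 3/5 of 16076081 = 9645648.60, rounded up to 9645649; 9,645,649 required, 9,647,732 in favor — approved.
Series B: 2/3 of 588885 = 392590; 392,590 required, 392,760 in favor — approved.
Series C: a majority of 619019 is 309510; 309,510 required, 309,664 in favor — approved.

Approved — every class gave the required vote.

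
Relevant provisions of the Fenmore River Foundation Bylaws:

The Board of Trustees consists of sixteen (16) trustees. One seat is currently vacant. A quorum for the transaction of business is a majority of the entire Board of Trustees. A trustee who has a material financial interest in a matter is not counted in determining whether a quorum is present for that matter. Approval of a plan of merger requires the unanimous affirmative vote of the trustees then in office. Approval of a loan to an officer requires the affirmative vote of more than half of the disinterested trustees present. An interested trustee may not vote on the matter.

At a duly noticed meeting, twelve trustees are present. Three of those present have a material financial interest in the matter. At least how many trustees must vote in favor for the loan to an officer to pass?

5

The loan to an officer requires a majority of the disinterested trustees present (12 − 3 = 9).
A majority of 9 is 5.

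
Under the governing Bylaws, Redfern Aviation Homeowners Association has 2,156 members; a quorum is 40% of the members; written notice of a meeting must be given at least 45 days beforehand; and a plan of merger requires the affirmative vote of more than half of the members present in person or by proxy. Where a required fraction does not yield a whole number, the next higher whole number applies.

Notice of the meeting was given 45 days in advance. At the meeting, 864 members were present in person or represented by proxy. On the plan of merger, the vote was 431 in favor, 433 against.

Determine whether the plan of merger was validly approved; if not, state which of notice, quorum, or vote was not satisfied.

Invalid — vote requirement not satisfied.

Notice: 45 days given; 45 required. Satisfied.
Quorum: 40% of 2,156 = 862.40, rounded up to 863; 864 present. Satisfied.
Vote: requires a majority of those present (864); a majority of 864 is 433, so 433 needed; 431 in favor. Not satisfied.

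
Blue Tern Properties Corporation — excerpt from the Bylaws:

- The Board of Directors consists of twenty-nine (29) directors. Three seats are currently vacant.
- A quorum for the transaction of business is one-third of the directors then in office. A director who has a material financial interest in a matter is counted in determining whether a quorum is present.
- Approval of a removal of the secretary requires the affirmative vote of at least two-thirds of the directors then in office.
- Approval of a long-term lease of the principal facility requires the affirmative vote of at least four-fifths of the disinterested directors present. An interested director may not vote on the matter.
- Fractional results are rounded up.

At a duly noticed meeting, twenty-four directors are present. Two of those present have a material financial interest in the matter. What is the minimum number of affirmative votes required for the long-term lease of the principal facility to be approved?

18

The long-term lease of the principal facility requires four-fifths of the disinterested directors present (24 − 2 = 22).
4/5 of 22 = 17.60, rounded up to 18.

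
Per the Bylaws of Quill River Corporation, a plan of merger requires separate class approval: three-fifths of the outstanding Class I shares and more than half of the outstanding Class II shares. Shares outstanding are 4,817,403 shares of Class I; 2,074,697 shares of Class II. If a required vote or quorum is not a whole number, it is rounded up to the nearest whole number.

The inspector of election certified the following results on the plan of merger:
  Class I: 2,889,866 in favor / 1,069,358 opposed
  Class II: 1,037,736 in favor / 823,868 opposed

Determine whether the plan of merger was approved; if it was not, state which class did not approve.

Class I: 3/5 of 4817403 = 2890441.80, rounded up to 2890442; 2,890,442 required, 2,889,866 in favor — not approved.
Class II: a majority of 2074697 is 1037349; 1,037,349 required, 1,037,736 in favor — approved.

Not approved — the Class I shares did not give the required vote.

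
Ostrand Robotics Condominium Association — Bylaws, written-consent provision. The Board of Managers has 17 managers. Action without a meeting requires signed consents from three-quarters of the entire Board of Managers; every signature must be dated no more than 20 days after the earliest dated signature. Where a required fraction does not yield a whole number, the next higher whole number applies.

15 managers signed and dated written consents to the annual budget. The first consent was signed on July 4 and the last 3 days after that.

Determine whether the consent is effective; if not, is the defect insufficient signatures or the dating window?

Effective — both the signature and dating-window requirements are satisfied.

Signatures required: three-quarters of 17 — 3/4 of 17 = 12.75, rounded up to 13, so 13 needed; 15 signed. Sufficient.
Dating window: the latest signature is 3 days after the earliest; the limit is 20 days. Within the window.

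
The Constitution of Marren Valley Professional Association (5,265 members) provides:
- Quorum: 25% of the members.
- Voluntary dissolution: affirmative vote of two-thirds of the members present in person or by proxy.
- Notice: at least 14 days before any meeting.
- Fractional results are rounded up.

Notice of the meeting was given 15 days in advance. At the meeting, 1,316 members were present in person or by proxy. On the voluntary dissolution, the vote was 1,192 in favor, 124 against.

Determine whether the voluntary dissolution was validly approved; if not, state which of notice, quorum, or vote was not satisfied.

Invalid — quorum requirement not satisfied.

Notice: 15 days given; 14 required. Satisfied.
Quorum: 25% of 5,265 = 1,316.25, rounded up to 1,317; 1,316 present. Not satisfied.
Vote: requires two-thirds of those present (1,316); 2/3 of 1316 = 877.33, rounded up to 878, so 878 needed; 1,192 in favor. Satisfied.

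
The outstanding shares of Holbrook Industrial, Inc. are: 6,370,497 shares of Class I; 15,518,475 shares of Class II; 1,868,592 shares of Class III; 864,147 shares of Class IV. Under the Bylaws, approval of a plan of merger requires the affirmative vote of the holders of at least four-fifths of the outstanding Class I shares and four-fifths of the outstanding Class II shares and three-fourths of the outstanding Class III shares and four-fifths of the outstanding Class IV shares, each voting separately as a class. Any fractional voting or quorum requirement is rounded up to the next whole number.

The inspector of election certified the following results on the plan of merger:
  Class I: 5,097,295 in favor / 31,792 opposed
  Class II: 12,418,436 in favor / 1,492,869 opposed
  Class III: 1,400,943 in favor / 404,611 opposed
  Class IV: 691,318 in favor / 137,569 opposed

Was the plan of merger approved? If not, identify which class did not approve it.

Not approved — the Class III shares did not give the required vote.

Class I: 4/5 of 6370497 = 5096397.60, rounded up to 5096398; 5,096,398 required, 5,097,295 in favor — approved.
Class II: 4/5 of 15518475 = 12414780; 12,414,780 required, 12,418,436 in favor — approved.
Class III: 3/4 of 1868592 = 1401444; 1,401,444 required, 1,400,943 in favor — not approved.
Class IV: 4/5 of 864147 = 691317.60, rounded up to 691318; 691,318 required, 691,318 in favor — approved.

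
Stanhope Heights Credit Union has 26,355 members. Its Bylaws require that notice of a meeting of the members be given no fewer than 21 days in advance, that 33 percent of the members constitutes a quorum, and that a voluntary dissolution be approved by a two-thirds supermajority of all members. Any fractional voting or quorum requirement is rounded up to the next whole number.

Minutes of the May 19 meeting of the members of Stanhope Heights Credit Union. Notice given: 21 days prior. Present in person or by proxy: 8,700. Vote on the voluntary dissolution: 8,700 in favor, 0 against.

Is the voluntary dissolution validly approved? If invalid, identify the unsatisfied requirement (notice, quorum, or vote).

Notice: 21 days given; 21 required. Satisfied.
Quorum: 33% of 26,355 = 8,697.15, rounded up to 8,698; 8,700 present. Satisfied.
Vote: requires two-thirds of all members (26,355); 2/3 of 26355 = 17570, so 17,570 needed; 8,700 in favor. Not satisfied.

Invalid — vote requirement not satisfied.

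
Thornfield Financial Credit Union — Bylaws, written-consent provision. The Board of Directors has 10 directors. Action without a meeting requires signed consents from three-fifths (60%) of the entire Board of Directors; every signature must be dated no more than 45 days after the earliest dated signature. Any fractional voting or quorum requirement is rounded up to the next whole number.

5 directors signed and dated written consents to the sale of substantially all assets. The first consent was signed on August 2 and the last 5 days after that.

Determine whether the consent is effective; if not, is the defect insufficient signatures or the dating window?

Signatures required: three-fifths (60%) of 10 — 3/5 of 10 = 6, so 6 needed; 5 signed. Insufficient.
Dating window: the latest signature is 5 days after the earliest; the limit is 45 days. Within the window.

Not effective — insufficient signatures.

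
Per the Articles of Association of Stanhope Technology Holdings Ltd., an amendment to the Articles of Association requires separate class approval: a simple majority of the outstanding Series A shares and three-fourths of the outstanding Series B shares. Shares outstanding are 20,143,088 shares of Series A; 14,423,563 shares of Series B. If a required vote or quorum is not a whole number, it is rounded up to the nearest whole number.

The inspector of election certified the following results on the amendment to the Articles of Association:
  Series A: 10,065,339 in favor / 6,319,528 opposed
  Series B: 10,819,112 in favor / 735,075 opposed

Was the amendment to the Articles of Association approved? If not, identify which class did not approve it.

Not approved — the Series A shares did not give the required vote.

Series A: a majority of 20143088 is 10071545; 10,071,545 required, 10,065,339 in favor — not approved.
Series B: 3/4 of 14423563 = 10817672.25, rounded up to 10817673; 10,817,673 required, 10,819,112 in favor — approved.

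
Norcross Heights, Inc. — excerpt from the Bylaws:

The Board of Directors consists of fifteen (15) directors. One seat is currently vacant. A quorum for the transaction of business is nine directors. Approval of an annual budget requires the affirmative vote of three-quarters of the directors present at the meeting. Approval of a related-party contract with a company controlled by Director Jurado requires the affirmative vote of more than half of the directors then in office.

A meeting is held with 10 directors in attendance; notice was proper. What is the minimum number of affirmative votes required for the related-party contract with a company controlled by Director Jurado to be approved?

The related-party contract with a company controlled by Director Jurado requires a majority of the directors then in office (14).
A majority of 14 is 8.

8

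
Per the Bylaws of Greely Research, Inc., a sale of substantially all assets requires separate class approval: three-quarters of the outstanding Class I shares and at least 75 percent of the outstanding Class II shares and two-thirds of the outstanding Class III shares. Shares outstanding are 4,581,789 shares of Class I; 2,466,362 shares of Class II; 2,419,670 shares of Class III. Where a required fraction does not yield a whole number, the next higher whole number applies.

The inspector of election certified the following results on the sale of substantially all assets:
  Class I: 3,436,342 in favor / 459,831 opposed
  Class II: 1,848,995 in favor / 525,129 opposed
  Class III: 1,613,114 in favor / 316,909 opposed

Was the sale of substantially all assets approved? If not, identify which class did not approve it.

Not approved — the Class II shares did not give the required vote.

Class I: 3/4 of 4581789 = 3436341.75, rounded up to 3436342; 3,436,342 required, 3,436,342 in favor — approved.
Class II: 3/4 of 2466362 = 1849771.50, rounded up to 1849772; 1,849,772 required, 1,848,995 in favor — not approved.
Class III: 2/3 of 2419670 = 1613113.33, rounded up to 1613114; 1,613,114 required, 1,613,114 in favor — approved.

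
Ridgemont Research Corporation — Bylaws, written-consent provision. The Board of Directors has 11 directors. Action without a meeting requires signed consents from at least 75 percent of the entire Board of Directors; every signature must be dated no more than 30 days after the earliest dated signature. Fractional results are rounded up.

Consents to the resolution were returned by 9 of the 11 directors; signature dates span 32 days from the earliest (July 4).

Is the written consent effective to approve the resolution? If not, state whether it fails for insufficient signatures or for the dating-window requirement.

Signatures required: at least 75 percent of 11 — 3/4 of 11 = 8.25, rounded up to 9, so 9 needed; 9 signed. Sufficient.
Dating window: the latest signature is 32 days after the earliest; the limit is 30 days. Outside the window.

Not effective — dating-window requirement not satisfied.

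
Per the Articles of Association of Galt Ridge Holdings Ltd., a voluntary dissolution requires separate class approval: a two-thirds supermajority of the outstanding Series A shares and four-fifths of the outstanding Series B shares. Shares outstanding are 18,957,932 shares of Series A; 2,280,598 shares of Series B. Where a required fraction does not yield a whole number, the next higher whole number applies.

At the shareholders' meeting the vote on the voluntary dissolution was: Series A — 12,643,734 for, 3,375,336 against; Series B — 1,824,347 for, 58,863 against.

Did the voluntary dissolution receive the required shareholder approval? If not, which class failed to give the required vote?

Not approved — the Series B shares did not give the required vote.

Series A: 2/3 of 18957932 = 12638621.33, rounded up to 12638622; 12,638,622 required, 12,643,734 in favor — approved.
Series B: 4/5 of 2280598 = 1824478.40, rounded up to 1824479; 1,824,479 required, 1,824,347 in favor — not approved.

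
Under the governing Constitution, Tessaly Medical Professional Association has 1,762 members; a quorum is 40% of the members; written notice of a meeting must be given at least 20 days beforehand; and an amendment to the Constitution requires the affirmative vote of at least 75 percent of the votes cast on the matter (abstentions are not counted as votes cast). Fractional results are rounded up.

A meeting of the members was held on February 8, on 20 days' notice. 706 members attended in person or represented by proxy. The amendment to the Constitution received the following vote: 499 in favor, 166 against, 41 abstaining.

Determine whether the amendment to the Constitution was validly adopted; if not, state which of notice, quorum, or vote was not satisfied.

Valid — all requirements satisfied.

Notice: 20 days given; 20 required. Satisfied.
Quorum: 40% of 1,762 = 704.80, rounded up to 705; 706 present. Satisfied.
Vote: requires three-fourths of the votes cast (706 − 41 abstaining = 665); 3/4 of 665 = 498.75, rounded up to 499, so 499 needed; 499 in favor. Satisfied.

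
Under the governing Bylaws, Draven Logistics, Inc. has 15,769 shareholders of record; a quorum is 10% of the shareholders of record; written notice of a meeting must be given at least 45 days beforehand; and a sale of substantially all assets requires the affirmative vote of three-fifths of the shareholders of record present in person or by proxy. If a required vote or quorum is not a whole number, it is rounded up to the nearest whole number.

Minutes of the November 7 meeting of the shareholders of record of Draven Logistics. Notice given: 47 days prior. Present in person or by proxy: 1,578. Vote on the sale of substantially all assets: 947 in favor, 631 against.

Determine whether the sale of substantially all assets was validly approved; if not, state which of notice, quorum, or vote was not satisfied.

Valid — all requirements satisfied.

Notice: 47 days given; 45 required. Satisfied.
Quorum: 10% of 15,769 = 1,576.90, rounded up to 1,577; 1,578 present. Satisfied.
Vote: requires three-fifths of those present (1,578); 3/5 of 1578 = 946.80, rounded up to 947, so 947 needed; 947 in favor. Satisfied.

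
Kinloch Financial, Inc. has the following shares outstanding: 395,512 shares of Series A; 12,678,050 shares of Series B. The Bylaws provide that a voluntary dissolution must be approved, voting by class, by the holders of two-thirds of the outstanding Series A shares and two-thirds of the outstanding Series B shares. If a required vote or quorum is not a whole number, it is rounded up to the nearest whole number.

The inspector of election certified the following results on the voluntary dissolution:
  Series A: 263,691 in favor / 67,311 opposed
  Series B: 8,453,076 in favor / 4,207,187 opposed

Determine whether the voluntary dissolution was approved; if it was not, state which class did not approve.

Series A: 2/3 of 395512 = 263674.67, rounded up to 263675; 263,675 required, 263,691 in favor — approved.
Series B: 2/3 of 12678050 = 8452033.33, rounded up to 8452034; 8,452,034 required, 8,453,076 in favor — approved.

Approved — every class gave the required vote.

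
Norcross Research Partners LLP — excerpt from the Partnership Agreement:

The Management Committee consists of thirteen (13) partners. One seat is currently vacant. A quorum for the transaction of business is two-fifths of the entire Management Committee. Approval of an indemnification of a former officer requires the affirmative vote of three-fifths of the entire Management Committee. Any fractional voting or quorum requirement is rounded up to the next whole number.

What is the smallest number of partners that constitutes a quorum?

2/5 of 13 = 5.20, rounded up to 6.

6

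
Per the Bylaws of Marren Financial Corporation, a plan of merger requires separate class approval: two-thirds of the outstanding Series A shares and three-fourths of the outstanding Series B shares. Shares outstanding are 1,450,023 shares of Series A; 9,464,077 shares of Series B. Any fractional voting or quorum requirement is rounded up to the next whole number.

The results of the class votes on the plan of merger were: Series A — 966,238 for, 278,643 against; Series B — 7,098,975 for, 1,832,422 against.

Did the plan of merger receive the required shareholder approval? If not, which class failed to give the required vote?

Not approved — the Series A shares did not give the required vote.

Series A: 2/3 of 1450023 = 966682; 966,682 required, 966,238 in favor — not approved.
Series B: 3/4 of 9464077 = 7098057.75, rounded up to 7098058; 7,098,058 required, 7,098,975 in favor — approved.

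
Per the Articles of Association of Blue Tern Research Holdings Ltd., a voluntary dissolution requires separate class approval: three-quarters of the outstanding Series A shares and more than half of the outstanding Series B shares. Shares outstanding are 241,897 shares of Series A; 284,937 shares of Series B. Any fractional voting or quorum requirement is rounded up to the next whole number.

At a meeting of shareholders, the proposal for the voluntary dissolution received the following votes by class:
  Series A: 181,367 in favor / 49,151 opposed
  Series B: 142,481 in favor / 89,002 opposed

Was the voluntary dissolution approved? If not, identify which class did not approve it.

Not approved — the Series A shares did not give the required vote.

Series A: 3/4 of 241897 = 181422.75, rounded up to 181423; 181,423 required, 181,367 in favor — not approved.
Series B: a majority of 284937 is 142469; 142,469 required, 142,481 in favor — approved.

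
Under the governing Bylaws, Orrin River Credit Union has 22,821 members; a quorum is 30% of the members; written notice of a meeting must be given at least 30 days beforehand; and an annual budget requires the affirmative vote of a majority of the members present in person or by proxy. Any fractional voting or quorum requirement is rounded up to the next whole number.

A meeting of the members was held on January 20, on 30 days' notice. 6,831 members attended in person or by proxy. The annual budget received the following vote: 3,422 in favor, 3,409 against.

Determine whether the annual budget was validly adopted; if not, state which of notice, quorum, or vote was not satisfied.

Invalid — quorum requirement not satisfied.

Notice: 30 days given; 30 required. Satisfied.
Quorum: 30% of 22,821 = 6,846.30, rounded up to 6,847; 6,831 present. Not satisfied.
Vote: requires a majority of those present (6,831); a majority of 6831 is 3416, so 3,416 needed; 3,422 in favor. Satisfied.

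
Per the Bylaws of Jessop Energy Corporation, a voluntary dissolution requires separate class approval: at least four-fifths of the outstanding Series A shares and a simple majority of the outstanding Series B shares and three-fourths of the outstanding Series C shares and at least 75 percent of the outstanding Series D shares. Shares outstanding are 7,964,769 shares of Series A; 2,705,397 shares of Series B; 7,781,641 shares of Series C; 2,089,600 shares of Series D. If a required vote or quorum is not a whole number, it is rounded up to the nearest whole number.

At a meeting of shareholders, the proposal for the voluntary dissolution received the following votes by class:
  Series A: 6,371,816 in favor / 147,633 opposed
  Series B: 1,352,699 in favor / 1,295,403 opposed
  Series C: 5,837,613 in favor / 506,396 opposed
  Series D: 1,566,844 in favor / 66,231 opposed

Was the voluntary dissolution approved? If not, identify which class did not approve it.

Not approved — the Series D shares did not give the required vote.

Series A: 4/5 of 7964769 = 6371815.20, rounded up to 6371816; 6,371,816 required, 6,371,816 in favor — approved.
Series B: a majority of 2705397 is 1352699; 1,352,699 required, 1,352,699 in favor — approved.
Series C: 3/4 of 7781641 = 5836230.75, rounded up to 5836231; 5,836,231 required, 5,837,613 in favor — approved.
Series D: 3/4 of 2089600 = 1567200; 1,567,200 required, 1,566,844 in favor — not approved.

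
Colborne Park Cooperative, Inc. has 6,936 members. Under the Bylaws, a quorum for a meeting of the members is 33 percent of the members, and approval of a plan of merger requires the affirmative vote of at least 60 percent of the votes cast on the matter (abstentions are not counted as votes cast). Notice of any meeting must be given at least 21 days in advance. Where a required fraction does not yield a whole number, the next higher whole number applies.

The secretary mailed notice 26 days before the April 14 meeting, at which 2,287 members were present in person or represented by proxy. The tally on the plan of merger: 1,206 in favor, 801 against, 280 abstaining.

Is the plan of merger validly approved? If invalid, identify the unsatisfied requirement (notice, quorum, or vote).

Notice: 26 days given; 21 required. Satisfied.
Quorum: 33% of 6,936 = 2,288.88, rounded up to 2,289; 2,287 present. Not satisfied.
Vote: requires three-fifths of the votes cast (2,287 − 280 abstaining = 2,007); 3/5 of 2007 = 1204.20, rounded up to 1205, so 1,205 needed; 1,206 in favor. Satisfied.

Invalid — quorum requirement not satisfied.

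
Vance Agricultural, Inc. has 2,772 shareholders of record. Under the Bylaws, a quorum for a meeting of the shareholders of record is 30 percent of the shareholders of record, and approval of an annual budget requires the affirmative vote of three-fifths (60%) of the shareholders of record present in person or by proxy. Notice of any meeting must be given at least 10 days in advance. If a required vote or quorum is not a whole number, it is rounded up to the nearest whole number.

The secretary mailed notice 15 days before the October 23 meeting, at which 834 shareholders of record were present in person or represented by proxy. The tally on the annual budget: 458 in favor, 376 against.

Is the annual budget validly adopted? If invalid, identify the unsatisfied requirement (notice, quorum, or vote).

Notice: 15 days given; 10 required. Satisfied.
Quorum: 30% of 2,772 = 831.60, rounded up to 832; 834 present. Satisfied.
Vote: requires three-fifths of those present (834); 3/5 of 834 = 500.40, rounded up to 501, so 501 needed; 458 in favor. Not satisfied.

Invalid — vote requirement not satisfied.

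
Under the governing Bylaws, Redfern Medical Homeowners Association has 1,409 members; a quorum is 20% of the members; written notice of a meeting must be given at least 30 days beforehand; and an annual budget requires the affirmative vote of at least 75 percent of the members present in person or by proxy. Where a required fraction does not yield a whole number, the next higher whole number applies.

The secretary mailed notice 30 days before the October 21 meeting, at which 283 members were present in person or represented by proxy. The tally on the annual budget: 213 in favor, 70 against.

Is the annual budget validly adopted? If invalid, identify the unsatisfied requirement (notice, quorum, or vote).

Valid — all requirements satisfied.

Notice: 30 days given; 30 required. Satisfied.
Quorum: 20% of 1,409 = 281.80, rounded up to 282; 283 present. Satisfied.
Vote: requires three-fourths of those present (283); 3/4 of 283 = 212.25, rounded up to 213, so 213 needed; 213 in favor. Satisfied.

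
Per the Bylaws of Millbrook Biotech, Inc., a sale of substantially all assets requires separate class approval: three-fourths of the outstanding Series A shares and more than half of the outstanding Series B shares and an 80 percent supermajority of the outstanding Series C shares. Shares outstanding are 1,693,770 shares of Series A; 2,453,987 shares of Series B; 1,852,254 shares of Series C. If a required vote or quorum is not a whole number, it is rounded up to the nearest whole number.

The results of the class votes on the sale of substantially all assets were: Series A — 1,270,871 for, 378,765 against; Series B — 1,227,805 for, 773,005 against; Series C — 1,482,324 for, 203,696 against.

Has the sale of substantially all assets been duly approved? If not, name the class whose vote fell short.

Series A: 3/4 of 1693770 = 1270327.50, rounded up to 1270328; 1,270,328 required, 1,270,871 in favor — approved.
Series B: a majority of 2453987 is 1226994; 1,226,994 required, 1,227,805 in favor — approved.
Series C: 4/5 of 1852254 = 1481803.20, rounded up to 1481804; 1,481,804 required, 1,482,324 in favor — approved.

Approved — every class gave the required vote.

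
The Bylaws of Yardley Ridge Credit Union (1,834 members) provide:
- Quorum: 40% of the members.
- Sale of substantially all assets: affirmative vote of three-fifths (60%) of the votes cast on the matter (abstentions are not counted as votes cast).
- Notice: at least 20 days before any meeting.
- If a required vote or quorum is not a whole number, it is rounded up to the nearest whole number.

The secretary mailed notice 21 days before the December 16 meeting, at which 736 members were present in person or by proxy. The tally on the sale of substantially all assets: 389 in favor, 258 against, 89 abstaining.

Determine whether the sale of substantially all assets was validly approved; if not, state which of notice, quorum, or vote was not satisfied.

Notice: 21 days given; 20 required. Satisfied.
Quorum: 40% of 1,834 = 733.60, rounded up to 734; 736 present. Satisfied.
Vote: requires three-fifths of the votes cast (736 − 89 abstaining = 647); 3/5 of 647 = 388.20, rounded up to 389, so 389 needed; 389 in favor. Satisfied.

Valid — all requirements satisfied.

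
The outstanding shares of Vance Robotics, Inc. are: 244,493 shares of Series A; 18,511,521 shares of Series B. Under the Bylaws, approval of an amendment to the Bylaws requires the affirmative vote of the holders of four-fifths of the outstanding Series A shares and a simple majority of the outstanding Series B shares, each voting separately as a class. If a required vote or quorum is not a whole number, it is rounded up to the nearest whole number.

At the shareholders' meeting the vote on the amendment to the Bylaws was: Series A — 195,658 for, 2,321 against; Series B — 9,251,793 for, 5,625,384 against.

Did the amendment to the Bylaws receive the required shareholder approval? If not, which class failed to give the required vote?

Series A: 4/5 of 244493 = 195594.40, rounded up to 195595; 195,595 required, 195,658 in favor — approved.
Series B: a majority of 18511521 is 9255761; 9,255,761 required, 9,251,793 in favor — not approved.

Not approved — the Series B shares did not give the required vote.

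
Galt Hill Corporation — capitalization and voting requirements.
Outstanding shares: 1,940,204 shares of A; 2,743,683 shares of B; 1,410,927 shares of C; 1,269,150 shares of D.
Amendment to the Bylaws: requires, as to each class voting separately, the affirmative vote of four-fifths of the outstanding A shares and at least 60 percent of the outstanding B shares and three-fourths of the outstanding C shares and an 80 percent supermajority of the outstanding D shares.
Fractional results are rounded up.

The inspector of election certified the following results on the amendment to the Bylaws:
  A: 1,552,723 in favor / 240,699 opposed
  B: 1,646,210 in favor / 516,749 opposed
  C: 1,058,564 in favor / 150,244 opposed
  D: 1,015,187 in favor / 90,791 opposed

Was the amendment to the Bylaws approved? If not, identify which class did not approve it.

A: 4/5 of 1940204 = 1552163.20, rounded up to 1552164; 1,552,164 required, 1,552,723 in favor — approved.
B: 3/5 of 2743683 = 1646209.80, rounded up to 1646210; 1,646,210 required, 1,646,210 in favor — approved.
C: 3/4 of 1410927 = 1058195.25, rounded up to 1058196; 1,058,196 required, 1,058,564 in favor — approved.
D: 4/5 of 1269150 = 1015320; 1,015,320 required, 1,015,187 in favor — not approved.

Not approved — the D shares did not give the required vote.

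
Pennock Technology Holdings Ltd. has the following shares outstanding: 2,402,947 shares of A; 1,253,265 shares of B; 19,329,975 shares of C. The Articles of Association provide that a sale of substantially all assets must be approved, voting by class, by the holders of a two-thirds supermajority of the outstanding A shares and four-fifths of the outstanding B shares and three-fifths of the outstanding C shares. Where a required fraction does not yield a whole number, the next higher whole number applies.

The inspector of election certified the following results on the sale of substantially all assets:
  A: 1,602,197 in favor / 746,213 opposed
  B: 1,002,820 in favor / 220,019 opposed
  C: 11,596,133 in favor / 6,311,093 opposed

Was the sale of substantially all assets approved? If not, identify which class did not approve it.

Not approved — the C shares did not give the required vote.

A: 2/3 of 2402947 = 1601964.67, rounded up to 1601965; 1,601,965 required, 1,602,197 in favor — approved.
B: 4/5 of 1253265 = 1002612; 1,002,612 required, 1,002,820 in favor — approved.
C: 3/5 of 19329975 = 11597985; 11,597,985 required, 11,596,133 in favor — not approved.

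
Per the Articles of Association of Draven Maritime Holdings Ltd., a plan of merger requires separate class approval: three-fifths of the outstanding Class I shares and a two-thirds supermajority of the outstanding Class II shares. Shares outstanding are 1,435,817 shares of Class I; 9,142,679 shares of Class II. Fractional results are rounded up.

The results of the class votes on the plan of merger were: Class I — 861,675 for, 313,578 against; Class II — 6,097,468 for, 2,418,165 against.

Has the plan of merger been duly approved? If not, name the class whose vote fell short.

Class I: 3/5 of 1435817 = 861490.20, rounded up to 861491; 861,491 required, 861,675 in favor — approved.
Class II: 2/3 of 9142679 = 6095119.33, rounded up to 6095120; 6,095,120 required, 6,097,468 in favor — approved.

Approved — every class gave the required vote.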